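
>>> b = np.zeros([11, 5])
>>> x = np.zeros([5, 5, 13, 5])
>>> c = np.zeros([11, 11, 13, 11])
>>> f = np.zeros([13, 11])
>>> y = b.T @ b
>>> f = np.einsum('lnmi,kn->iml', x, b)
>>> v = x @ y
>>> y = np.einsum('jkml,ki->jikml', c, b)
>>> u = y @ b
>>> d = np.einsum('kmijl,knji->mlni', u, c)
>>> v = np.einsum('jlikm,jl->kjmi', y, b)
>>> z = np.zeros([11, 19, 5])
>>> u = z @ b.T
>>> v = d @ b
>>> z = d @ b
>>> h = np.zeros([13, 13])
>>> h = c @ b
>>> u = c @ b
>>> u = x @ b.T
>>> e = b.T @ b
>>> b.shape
(11, 5)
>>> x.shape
(5, 5, 13, 5)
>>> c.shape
(11, 11, 13, 11)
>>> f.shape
(5, 13, 5)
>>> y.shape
(11, 5, 11, 13, 11)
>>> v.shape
(5, 5, 11, 5)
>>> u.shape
(5, 5, 13, 11)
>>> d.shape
(5, 5, 11, 11)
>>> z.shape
(5, 5, 11, 5)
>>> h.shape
(11, 11, 13, 5)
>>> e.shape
(5, 5)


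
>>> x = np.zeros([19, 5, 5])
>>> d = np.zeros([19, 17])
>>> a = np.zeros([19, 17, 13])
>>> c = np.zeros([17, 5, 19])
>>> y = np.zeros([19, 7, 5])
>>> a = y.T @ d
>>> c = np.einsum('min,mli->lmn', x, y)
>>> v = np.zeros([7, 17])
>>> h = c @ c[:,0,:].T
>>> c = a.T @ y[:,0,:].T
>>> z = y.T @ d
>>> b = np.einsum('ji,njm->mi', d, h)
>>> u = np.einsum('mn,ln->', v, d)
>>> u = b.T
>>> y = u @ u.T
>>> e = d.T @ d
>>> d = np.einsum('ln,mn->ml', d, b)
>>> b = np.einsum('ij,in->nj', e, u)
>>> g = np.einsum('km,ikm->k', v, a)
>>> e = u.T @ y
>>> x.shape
(19, 5, 5)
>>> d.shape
(7, 19)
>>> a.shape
(5, 7, 17)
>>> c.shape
(17, 7, 19)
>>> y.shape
(17, 17)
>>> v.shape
(7, 17)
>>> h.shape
(7, 19, 7)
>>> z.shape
(5, 7, 17)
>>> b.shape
(7, 17)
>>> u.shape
(17, 7)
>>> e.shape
(7, 17)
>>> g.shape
(7,)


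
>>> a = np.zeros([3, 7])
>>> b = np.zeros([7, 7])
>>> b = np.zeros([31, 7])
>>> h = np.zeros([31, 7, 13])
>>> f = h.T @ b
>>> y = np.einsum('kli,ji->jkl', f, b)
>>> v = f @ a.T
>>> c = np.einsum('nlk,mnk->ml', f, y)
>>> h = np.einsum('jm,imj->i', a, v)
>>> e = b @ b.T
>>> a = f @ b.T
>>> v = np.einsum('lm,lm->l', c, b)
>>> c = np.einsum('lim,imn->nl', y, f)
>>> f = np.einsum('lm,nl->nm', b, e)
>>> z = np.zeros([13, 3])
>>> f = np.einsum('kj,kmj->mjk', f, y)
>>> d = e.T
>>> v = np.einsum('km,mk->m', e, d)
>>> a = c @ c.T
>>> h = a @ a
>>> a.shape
(7, 7)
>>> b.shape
(31, 7)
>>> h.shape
(7, 7)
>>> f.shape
(13, 7, 31)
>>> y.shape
(31, 13, 7)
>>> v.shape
(31,)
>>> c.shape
(7, 31)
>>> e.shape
(31, 31)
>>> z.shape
(13, 3)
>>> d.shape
(31, 31)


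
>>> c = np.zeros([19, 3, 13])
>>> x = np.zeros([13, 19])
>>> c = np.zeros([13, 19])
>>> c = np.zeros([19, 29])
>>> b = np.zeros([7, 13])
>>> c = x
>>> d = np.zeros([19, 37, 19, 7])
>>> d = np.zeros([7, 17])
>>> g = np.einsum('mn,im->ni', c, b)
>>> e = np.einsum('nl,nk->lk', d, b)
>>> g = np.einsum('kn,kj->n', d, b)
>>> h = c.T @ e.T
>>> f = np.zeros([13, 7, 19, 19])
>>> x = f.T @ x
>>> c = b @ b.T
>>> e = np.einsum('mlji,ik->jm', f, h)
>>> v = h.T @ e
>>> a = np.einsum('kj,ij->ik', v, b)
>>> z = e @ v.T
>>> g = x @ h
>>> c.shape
(7, 7)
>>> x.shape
(19, 19, 7, 19)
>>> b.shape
(7, 13)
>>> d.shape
(7, 17)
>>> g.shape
(19, 19, 7, 17)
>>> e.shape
(19, 13)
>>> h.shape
(19, 17)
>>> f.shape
(13, 7, 19, 19)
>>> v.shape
(17, 13)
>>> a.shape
(7, 17)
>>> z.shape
(19, 17)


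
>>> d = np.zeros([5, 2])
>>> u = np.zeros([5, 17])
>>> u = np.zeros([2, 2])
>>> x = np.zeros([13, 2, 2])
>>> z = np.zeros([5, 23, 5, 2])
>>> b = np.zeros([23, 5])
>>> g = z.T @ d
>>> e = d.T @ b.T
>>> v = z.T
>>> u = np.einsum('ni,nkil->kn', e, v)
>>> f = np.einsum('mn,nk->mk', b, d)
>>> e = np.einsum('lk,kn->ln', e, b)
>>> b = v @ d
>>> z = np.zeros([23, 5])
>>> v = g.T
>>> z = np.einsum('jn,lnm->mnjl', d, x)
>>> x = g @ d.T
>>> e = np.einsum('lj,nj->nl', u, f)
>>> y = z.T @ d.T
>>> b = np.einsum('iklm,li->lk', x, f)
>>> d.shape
(5, 2)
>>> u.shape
(5, 2)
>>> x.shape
(2, 5, 23, 5)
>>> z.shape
(2, 2, 5, 13)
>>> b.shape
(23, 5)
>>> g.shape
(2, 5, 23, 2)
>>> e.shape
(23, 5)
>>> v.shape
(2, 23, 5, 2)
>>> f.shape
(23, 2)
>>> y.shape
(13, 5, 2, 5)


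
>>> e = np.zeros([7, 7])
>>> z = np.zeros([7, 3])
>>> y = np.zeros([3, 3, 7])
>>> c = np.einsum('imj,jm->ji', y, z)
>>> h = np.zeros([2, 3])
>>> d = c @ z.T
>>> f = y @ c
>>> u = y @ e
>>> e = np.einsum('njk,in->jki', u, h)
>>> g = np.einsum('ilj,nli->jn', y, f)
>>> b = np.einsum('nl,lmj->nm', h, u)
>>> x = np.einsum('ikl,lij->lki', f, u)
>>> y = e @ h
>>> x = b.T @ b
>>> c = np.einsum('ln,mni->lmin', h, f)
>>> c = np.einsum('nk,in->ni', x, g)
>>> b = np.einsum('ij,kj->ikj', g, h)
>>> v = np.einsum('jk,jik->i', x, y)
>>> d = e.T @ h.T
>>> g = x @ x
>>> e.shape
(3, 7, 2)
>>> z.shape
(7, 3)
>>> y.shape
(3, 7, 3)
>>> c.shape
(3, 7)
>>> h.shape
(2, 3)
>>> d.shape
(2, 7, 2)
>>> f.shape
(3, 3, 3)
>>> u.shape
(3, 3, 7)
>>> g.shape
(3, 3)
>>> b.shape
(7, 2, 3)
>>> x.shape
(3, 3)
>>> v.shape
(7,)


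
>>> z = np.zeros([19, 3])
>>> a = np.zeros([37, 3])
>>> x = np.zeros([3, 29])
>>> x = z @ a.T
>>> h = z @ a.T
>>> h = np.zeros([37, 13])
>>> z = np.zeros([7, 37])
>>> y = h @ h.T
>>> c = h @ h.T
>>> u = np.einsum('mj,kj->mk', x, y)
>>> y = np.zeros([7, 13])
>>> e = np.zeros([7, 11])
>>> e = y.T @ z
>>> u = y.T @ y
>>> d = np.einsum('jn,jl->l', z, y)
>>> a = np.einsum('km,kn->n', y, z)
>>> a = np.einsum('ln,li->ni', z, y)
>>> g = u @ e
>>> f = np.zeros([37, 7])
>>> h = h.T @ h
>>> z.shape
(7, 37)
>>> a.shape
(37, 13)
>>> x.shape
(19, 37)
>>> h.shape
(13, 13)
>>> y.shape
(7, 13)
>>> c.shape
(37, 37)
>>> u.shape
(13, 13)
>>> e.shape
(13, 37)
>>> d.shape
(13,)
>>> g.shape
(13, 37)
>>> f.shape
(37, 7)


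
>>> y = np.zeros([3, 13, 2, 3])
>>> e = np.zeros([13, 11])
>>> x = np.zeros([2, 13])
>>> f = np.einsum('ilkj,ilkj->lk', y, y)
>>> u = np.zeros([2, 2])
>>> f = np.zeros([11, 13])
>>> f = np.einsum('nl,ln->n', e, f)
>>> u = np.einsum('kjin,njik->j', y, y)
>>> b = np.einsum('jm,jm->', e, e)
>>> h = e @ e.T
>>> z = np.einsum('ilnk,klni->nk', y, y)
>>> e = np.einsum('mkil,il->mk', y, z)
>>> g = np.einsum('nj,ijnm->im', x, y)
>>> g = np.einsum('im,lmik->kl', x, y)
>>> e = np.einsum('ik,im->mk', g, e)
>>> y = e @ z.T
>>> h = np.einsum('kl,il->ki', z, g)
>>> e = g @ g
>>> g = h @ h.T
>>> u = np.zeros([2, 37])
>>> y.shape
(13, 2)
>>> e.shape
(3, 3)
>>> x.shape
(2, 13)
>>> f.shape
(13,)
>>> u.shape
(2, 37)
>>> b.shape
()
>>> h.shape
(2, 3)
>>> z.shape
(2, 3)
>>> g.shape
(2, 2)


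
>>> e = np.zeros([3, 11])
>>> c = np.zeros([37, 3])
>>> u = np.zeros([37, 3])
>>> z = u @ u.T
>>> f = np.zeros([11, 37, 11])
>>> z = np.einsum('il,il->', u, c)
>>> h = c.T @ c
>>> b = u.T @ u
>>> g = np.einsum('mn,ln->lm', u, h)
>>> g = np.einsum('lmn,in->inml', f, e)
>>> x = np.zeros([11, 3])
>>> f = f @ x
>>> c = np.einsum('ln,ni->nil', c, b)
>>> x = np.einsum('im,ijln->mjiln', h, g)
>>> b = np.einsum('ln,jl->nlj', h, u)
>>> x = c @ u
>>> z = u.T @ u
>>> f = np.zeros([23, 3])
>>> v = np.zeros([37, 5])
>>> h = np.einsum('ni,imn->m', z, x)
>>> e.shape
(3, 11)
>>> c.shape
(3, 3, 37)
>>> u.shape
(37, 3)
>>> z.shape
(3, 3)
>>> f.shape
(23, 3)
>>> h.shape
(3,)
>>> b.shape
(3, 3, 37)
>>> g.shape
(3, 11, 37, 11)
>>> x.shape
(3, 3, 3)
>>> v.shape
(37, 5)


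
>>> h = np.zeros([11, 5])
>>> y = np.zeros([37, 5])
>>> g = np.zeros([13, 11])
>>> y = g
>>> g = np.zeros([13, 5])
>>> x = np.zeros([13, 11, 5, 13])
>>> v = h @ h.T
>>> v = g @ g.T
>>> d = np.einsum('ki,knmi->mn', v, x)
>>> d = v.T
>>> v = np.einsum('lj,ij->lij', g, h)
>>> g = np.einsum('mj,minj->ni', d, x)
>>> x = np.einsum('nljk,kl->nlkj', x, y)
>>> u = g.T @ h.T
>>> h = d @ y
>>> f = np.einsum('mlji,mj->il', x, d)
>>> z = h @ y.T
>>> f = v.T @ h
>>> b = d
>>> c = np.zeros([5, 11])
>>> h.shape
(13, 11)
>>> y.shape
(13, 11)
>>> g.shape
(5, 11)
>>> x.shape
(13, 11, 13, 5)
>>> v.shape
(13, 11, 5)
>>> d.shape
(13, 13)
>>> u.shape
(11, 11)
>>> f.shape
(5, 11, 11)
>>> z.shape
(13, 13)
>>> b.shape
(13, 13)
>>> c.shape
(5, 11)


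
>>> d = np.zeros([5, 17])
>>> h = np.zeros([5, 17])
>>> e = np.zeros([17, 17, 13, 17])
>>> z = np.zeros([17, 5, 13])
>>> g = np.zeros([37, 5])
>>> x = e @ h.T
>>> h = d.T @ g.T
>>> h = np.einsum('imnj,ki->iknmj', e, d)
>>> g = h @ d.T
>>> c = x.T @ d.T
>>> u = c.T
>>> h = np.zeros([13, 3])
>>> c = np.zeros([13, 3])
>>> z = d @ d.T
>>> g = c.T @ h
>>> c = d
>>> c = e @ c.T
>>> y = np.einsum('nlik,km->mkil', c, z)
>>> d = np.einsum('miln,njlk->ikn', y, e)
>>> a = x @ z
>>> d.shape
(5, 17, 17)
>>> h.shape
(13, 3)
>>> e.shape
(17, 17, 13, 17)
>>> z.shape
(5, 5)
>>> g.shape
(3, 3)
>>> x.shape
(17, 17, 13, 5)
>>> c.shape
(17, 17, 13, 5)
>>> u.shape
(5, 17, 13, 5)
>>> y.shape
(5, 5, 13, 17)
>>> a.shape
(17, 17, 13, 5)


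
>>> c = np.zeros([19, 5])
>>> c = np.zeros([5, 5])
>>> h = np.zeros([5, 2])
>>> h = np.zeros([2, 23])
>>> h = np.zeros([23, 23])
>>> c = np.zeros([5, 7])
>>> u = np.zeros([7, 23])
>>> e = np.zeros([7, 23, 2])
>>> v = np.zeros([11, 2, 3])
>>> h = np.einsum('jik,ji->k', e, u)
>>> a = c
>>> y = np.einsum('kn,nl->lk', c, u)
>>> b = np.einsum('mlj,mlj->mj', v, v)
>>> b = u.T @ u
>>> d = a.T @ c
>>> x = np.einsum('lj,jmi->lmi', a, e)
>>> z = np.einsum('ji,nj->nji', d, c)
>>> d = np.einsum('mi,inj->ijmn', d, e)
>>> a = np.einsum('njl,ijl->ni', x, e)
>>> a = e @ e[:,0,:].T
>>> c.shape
(5, 7)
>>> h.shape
(2,)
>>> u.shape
(7, 23)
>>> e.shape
(7, 23, 2)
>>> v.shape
(11, 2, 3)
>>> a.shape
(7, 23, 7)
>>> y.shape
(23, 5)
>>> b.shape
(23, 23)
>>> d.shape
(7, 2, 7, 23)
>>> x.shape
(5, 23, 2)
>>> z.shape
(5, 7, 7)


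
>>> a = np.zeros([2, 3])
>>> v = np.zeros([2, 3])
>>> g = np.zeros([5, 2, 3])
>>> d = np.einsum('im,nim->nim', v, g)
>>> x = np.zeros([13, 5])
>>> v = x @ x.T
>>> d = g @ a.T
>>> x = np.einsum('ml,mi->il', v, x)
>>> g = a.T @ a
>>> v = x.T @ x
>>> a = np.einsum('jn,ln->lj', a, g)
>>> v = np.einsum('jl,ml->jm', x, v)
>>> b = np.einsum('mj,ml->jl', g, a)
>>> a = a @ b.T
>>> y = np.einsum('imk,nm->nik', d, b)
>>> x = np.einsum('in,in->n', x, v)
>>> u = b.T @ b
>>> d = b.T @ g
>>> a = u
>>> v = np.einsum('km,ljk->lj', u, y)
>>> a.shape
(2, 2)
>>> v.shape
(3, 5)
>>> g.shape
(3, 3)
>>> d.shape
(2, 3)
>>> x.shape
(13,)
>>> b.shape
(3, 2)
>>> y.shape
(3, 5, 2)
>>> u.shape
(2, 2)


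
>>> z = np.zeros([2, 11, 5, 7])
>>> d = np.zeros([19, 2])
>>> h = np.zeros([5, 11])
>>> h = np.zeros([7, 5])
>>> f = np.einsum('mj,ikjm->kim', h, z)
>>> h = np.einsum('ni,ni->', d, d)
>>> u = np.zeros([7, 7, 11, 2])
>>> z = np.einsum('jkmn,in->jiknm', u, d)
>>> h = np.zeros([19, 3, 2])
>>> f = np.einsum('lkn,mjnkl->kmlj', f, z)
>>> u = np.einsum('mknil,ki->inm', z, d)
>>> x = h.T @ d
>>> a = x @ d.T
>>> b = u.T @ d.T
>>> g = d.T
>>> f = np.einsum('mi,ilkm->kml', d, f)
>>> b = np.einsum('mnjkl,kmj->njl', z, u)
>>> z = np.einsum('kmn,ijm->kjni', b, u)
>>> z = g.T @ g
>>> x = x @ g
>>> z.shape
(19, 19)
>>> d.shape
(19, 2)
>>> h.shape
(19, 3, 2)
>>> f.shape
(11, 19, 7)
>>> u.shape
(2, 7, 7)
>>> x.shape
(2, 3, 19)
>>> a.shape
(2, 3, 19)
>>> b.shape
(19, 7, 11)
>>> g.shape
(2, 19)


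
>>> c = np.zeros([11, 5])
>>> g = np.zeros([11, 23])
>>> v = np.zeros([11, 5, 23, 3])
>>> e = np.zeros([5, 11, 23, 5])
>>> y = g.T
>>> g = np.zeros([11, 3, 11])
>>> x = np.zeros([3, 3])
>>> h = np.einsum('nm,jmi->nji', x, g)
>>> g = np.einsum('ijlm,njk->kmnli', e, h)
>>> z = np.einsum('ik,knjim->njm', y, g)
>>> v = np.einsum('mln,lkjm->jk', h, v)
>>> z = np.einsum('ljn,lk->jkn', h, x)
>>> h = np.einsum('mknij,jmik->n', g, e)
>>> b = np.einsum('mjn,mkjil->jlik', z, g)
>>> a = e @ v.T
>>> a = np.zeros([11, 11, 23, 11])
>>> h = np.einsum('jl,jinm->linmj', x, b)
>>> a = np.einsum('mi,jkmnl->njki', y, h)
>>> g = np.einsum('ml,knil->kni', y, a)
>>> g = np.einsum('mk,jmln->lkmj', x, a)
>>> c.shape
(11, 5)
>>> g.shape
(5, 3, 3, 5)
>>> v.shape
(23, 5)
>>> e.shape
(5, 11, 23, 5)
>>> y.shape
(23, 11)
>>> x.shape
(3, 3)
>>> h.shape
(3, 5, 23, 5, 3)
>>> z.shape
(11, 3, 11)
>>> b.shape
(3, 5, 23, 5)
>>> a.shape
(5, 3, 5, 11)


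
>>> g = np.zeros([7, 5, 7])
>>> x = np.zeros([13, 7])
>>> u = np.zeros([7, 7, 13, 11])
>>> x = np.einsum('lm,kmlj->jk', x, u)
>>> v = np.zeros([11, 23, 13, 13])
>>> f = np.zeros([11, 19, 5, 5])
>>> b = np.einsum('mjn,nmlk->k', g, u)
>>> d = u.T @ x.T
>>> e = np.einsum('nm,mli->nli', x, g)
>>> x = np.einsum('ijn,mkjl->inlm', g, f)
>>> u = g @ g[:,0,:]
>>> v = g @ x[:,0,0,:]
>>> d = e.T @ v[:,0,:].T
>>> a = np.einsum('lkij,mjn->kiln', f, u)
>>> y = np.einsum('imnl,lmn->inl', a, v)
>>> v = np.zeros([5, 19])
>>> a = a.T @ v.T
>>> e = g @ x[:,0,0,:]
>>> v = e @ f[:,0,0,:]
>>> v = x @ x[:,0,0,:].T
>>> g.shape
(7, 5, 7)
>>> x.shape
(7, 7, 5, 11)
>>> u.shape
(7, 5, 7)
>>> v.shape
(7, 7, 5, 7)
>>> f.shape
(11, 19, 5, 5)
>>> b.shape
(11,)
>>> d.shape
(7, 5, 7)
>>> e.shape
(7, 5, 11)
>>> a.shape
(7, 11, 5, 5)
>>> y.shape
(19, 11, 7)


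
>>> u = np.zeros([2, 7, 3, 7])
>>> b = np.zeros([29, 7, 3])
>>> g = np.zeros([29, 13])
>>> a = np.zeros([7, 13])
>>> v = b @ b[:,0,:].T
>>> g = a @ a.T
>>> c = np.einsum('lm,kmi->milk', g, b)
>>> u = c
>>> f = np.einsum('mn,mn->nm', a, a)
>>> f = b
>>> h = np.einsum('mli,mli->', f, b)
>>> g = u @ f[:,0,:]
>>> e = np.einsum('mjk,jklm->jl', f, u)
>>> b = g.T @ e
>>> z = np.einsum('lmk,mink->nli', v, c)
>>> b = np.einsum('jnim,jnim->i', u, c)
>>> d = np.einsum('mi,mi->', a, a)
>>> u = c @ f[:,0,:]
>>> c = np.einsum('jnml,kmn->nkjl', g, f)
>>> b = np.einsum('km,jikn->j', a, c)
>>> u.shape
(7, 3, 7, 3)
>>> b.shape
(3,)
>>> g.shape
(7, 3, 7, 3)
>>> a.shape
(7, 13)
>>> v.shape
(29, 7, 29)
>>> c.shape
(3, 29, 7, 3)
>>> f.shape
(29, 7, 3)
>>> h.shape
()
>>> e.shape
(7, 7)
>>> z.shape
(7, 29, 3)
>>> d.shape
()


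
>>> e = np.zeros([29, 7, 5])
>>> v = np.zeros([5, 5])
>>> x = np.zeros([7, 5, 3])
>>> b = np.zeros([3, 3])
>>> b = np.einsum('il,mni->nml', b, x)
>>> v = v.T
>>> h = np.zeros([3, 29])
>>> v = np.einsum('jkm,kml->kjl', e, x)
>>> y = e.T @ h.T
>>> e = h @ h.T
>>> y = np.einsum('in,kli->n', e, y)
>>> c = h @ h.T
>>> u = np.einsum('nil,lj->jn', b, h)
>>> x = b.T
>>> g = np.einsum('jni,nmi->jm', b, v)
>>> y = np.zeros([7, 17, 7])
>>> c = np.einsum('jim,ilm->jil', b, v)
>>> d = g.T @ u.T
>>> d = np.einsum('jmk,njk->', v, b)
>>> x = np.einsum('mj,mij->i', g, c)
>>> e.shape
(3, 3)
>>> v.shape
(7, 29, 3)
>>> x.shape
(7,)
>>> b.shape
(5, 7, 3)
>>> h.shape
(3, 29)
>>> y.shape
(7, 17, 7)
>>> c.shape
(5, 7, 29)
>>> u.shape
(29, 5)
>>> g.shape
(5, 29)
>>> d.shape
()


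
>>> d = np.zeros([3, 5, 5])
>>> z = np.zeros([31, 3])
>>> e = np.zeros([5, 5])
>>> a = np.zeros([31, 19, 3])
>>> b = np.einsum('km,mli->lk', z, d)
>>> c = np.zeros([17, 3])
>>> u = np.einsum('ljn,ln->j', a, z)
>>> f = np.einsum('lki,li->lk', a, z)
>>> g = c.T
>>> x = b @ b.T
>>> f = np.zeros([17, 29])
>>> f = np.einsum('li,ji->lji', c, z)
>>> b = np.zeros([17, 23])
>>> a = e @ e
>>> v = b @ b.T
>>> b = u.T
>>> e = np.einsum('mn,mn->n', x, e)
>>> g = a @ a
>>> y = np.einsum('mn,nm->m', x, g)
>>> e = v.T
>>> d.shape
(3, 5, 5)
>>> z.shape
(31, 3)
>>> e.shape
(17, 17)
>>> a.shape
(5, 5)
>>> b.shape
(19,)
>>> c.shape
(17, 3)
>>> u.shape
(19,)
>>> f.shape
(17, 31, 3)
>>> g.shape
(5, 5)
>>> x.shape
(5, 5)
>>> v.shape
(17, 17)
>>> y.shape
(5,)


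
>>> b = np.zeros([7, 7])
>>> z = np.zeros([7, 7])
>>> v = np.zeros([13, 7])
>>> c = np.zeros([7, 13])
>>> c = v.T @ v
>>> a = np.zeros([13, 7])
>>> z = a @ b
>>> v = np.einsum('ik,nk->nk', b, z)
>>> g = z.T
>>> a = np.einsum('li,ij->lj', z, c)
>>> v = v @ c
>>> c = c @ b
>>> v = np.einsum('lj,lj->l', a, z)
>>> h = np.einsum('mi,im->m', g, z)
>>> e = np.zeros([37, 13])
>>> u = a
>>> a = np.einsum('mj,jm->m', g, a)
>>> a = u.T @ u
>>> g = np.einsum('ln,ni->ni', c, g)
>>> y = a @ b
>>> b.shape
(7, 7)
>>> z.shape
(13, 7)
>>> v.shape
(13,)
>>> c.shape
(7, 7)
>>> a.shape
(7, 7)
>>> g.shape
(7, 13)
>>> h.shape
(7,)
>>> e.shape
(37, 13)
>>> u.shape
(13, 7)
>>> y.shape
(7, 7)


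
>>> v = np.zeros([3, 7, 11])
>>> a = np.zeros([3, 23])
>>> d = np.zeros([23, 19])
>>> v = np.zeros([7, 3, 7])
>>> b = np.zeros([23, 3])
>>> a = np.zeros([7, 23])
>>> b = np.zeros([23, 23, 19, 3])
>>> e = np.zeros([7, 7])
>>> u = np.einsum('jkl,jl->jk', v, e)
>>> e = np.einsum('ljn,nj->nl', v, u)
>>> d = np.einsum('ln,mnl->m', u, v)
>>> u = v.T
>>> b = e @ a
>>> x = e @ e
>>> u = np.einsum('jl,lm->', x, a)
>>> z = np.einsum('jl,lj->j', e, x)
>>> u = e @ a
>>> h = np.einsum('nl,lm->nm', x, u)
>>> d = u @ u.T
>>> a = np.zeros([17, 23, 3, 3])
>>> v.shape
(7, 3, 7)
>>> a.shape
(17, 23, 3, 3)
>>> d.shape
(7, 7)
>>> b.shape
(7, 23)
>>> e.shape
(7, 7)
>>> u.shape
(7, 23)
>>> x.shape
(7, 7)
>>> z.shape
(7,)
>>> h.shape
(7, 23)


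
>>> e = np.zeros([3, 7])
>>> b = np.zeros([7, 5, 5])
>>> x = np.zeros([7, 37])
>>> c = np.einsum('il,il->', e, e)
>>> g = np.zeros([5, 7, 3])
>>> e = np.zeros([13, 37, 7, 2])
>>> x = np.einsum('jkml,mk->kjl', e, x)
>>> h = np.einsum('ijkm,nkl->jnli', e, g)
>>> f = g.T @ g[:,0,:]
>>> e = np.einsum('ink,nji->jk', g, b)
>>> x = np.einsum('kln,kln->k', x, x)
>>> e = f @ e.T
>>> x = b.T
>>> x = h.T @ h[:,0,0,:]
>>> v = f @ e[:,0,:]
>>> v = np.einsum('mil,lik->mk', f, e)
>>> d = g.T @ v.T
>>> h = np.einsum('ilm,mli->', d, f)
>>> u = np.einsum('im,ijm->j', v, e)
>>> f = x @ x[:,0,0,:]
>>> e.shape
(3, 7, 5)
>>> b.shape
(7, 5, 5)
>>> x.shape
(13, 3, 5, 13)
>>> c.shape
()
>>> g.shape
(5, 7, 3)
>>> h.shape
()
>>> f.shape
(13, 3, 5, 13)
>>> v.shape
(3, 5)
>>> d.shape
(3, 7, 3)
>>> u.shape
(7,)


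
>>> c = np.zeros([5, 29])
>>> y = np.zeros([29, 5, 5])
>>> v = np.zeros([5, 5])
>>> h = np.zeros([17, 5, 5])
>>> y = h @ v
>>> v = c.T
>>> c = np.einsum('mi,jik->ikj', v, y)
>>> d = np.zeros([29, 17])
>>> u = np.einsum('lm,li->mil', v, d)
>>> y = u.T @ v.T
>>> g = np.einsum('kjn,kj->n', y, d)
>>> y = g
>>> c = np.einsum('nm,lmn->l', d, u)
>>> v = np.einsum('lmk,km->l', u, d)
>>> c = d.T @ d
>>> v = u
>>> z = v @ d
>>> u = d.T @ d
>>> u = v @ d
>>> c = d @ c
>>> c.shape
(29, 17)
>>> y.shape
(29,)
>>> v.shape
(5, 17, 29)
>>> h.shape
(17, 5, 5)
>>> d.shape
(29, 17)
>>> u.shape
(5, 17, 17)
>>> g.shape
(29,)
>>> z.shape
(5, 17, 17)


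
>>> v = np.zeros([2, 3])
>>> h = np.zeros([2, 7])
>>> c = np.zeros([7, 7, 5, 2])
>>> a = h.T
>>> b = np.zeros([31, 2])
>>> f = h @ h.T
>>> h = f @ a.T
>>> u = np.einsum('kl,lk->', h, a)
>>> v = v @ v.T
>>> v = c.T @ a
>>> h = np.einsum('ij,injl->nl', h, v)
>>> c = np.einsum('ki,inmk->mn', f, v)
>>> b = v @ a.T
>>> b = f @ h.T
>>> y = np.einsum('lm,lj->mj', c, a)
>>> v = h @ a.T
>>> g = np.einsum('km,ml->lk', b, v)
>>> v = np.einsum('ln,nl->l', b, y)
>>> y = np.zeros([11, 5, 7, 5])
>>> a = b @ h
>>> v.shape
(2,)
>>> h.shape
(5, 2)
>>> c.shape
(7, 5)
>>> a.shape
(2, 2)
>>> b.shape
(2, 5)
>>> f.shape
(2, 2)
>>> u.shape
()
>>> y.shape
(11, 5, 7, 5)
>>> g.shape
(7, 2)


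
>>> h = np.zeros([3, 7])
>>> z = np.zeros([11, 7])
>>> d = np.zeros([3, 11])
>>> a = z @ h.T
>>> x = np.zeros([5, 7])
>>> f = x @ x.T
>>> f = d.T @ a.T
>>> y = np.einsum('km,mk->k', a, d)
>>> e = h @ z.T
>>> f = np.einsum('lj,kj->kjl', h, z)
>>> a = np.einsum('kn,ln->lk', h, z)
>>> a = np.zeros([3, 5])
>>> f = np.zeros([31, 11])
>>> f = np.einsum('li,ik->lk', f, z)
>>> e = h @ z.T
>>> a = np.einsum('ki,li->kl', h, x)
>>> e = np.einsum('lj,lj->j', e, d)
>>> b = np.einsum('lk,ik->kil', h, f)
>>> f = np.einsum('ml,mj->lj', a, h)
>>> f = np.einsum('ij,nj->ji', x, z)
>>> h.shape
(3, 7)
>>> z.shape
(11, 7)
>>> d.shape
(3, 11)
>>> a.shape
(3, 5)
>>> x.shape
(5, 7)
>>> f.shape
(7, 5)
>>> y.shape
(11,)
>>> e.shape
(11,)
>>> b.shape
(7, 31, 3)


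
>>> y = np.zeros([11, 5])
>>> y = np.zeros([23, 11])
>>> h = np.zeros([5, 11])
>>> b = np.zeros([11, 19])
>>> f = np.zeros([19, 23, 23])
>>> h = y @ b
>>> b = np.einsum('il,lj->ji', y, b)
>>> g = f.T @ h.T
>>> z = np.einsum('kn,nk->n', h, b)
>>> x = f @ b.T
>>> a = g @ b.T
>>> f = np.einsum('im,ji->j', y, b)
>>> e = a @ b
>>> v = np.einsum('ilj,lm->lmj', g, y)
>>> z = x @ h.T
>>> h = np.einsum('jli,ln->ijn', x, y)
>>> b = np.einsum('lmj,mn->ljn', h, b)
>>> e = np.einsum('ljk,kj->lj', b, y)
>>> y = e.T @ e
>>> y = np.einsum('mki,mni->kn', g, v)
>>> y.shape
(23, 11)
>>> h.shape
(19, 19, 11)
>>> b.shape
(19, 11, 23)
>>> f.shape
(19,)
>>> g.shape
(23, 23, 23)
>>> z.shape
(19, 23, 23)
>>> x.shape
(19, 23, 19)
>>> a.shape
(23, 23, 19)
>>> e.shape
(19, 11)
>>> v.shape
(23, 11, 23)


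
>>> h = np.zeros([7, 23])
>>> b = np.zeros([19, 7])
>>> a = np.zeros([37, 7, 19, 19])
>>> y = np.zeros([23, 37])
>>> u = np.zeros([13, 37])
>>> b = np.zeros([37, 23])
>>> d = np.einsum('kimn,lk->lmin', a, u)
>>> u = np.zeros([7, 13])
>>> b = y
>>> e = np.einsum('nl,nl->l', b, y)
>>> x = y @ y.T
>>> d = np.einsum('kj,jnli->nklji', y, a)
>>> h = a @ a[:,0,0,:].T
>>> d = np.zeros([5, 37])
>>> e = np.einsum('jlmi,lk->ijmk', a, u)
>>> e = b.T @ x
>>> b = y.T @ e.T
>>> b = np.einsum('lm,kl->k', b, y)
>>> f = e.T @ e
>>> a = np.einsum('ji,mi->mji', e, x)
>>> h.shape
(37, 7, 19, 37)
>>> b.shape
(23,)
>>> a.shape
(23, 37, 23)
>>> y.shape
(23, 37)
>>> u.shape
(7, 13)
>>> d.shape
(5, 37)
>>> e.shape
(37, 23)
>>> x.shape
(23, 23)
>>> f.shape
(23, 23)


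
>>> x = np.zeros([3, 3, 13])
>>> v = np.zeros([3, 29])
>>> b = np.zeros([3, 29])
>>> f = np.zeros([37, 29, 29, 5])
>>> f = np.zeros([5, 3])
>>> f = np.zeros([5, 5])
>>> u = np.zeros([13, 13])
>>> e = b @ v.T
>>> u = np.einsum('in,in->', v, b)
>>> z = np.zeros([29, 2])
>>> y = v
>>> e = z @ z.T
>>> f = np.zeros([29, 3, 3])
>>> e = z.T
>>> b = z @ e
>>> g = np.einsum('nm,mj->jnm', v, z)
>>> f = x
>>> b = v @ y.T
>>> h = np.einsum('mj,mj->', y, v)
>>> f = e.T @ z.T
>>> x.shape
(3, 3, 13)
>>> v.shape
(3, 29)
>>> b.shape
(3, 3)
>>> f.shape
(29, 29)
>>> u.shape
()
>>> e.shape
(2, 29)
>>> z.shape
(29, 2)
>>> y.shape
(3, 29)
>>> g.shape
(2, 3, 29)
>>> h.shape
()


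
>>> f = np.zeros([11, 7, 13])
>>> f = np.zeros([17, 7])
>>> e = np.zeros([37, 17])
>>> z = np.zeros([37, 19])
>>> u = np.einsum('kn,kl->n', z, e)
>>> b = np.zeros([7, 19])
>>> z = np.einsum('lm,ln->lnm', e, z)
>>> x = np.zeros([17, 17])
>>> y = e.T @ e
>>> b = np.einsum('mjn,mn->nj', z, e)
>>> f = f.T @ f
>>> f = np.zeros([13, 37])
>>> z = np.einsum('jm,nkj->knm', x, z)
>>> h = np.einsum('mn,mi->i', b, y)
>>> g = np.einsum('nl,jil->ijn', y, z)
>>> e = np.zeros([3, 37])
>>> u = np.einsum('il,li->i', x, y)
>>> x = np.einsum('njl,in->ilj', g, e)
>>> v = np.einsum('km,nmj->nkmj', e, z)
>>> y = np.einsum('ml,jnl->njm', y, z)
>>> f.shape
(13, 37)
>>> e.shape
(3, 37)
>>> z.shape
(19, 37, 17)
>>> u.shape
(17,)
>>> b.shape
(17, 19)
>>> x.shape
(3, 17, 19)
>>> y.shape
(37, 19, 17)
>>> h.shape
(17,)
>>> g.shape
(37, 19, 17)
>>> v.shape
(19, 3, 37, 17)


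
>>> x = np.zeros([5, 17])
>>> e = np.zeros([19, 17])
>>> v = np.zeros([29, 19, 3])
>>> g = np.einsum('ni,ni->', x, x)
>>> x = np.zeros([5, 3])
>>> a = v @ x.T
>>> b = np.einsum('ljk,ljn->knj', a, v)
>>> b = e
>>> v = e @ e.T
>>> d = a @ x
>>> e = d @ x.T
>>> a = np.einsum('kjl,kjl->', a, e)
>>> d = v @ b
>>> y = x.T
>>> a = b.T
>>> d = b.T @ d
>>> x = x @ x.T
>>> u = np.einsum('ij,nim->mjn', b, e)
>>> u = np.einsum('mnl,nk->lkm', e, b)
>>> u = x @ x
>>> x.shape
(5, 5)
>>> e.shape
(29, 19, 5)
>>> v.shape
(19, 19)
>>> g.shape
()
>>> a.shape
(17, 19)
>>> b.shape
(19, 17)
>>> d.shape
(17, 17)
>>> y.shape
(3, 5)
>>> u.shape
(5, 5)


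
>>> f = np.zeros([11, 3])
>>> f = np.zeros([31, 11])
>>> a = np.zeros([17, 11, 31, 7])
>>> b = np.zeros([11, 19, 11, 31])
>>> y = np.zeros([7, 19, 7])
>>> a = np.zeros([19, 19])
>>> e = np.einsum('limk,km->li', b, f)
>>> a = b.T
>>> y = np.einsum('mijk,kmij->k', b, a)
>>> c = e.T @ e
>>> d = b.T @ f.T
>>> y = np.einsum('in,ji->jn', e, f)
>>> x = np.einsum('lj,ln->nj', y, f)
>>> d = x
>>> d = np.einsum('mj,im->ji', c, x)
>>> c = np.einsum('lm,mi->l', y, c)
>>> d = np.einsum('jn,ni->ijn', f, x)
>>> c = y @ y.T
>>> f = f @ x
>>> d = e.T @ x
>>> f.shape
(31, 19)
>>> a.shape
(31, 11, 19, 11)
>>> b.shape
(11, 19, 11, 31)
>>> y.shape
(31, 19)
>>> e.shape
(11, 19)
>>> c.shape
(31, 31)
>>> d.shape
(19, 19)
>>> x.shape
(11, 19)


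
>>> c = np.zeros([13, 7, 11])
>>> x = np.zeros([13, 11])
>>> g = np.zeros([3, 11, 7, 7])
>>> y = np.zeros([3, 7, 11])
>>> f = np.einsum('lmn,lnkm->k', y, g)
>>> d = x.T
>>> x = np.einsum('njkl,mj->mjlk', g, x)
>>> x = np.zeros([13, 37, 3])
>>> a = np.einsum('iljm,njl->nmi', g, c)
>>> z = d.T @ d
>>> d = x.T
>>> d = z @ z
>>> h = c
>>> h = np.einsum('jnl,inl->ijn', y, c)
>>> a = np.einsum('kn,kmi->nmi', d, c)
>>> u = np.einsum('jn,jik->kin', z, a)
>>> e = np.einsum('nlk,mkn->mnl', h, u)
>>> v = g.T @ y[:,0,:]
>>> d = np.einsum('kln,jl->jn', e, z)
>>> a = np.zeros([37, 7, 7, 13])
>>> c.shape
(13, 7, 11)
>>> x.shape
(13, 37, 3)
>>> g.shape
(3, 11, 7, 7)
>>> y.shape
(3, 7, 11)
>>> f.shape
(7,)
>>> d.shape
(13, 3)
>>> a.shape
(37, 7, 7, 13)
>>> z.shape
(13, 13)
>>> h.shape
(13, 3, 7)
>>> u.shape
(11, 7, 13)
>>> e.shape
(11, 13, 3)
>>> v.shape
(7, 7, 11, 11)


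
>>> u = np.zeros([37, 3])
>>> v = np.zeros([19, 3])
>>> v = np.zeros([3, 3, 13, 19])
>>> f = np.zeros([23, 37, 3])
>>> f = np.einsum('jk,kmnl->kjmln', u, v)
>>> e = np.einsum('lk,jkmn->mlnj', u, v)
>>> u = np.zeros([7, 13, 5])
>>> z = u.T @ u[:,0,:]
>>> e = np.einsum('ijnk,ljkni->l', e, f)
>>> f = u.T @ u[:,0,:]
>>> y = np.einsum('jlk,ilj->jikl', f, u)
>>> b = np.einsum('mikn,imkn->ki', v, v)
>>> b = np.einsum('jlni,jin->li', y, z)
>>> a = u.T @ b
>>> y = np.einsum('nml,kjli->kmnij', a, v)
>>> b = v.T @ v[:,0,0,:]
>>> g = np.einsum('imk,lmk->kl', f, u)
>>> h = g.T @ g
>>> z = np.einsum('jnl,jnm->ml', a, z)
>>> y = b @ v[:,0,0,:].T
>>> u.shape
(7, 13, 5)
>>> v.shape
(3, 3, 13, 19)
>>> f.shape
(5, 13, 5)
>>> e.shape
(3,)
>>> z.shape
(5, 13)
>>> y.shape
(19, 13, 3, 3)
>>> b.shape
(19, 13, 3, 19)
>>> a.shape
(5, 13, 13)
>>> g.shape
(5, 7)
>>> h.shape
(7, 7)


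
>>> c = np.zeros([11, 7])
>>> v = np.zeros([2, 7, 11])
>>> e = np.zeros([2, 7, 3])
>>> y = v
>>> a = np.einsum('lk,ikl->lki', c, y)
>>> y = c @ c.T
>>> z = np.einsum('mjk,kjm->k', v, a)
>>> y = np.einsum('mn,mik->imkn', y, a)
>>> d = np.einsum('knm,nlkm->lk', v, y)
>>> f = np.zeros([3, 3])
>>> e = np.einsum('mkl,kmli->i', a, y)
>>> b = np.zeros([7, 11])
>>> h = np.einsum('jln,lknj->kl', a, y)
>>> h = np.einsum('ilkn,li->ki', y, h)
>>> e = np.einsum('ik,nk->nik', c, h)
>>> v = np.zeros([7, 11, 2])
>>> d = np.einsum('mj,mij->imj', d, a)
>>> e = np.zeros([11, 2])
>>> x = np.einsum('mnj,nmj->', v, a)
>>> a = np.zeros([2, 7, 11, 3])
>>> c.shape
(11, 7)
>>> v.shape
(7, 11, 2)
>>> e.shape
(11, 2)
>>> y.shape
(7, 11, 2, 11)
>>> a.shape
(2, 7, 11, 3)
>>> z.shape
(11,)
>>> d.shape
(7, 11, 2)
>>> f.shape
(3, 3)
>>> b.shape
(7, 11)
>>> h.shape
(2, 7)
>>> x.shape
()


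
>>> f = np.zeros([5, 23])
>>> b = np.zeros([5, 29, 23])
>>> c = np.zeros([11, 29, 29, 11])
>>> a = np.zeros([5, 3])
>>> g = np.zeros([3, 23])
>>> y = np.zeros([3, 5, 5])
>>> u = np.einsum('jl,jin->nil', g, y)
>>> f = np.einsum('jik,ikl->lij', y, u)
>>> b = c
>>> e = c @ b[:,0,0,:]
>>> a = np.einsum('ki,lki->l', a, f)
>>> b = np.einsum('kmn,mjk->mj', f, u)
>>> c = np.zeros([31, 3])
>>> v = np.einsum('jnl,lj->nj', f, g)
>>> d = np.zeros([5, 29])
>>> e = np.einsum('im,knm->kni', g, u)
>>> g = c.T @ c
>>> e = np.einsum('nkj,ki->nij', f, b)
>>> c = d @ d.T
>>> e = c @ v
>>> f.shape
(23, 5, 3)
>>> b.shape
(5, 5)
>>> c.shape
(5, 5)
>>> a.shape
(23,)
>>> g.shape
(3, 3)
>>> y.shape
(3, 5, 5)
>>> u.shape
(5, 5, 23)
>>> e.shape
(5, 23)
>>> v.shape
(5, 23)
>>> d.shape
(5, 29)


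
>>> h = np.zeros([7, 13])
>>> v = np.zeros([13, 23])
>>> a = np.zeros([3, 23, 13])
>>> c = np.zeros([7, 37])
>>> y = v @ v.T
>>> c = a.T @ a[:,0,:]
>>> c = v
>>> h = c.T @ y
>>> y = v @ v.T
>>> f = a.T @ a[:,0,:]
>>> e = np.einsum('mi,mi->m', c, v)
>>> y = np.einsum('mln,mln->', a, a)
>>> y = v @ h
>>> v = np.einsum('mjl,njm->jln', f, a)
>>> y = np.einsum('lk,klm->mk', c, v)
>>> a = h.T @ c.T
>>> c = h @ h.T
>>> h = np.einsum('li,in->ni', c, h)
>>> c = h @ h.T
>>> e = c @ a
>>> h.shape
(13, 23)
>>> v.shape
(23, 13, 3)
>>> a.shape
(13, 13)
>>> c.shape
(13, 13)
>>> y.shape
(3, 23)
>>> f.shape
(13, 23, 13)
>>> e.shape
(13, 13)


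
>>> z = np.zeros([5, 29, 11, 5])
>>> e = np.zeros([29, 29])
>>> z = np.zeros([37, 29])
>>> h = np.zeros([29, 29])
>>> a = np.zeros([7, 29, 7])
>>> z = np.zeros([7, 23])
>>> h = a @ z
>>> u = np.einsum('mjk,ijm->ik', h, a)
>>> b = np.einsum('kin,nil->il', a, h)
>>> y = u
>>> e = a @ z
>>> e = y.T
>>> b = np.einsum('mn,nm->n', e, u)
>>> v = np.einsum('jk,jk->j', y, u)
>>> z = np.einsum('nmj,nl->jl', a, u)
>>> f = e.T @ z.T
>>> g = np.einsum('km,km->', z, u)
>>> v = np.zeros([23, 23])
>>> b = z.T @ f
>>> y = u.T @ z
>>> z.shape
(7, 23)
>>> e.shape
(23, 7)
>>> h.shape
(7, 29, 23)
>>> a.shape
(7, 29, 7)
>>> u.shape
(7, 23)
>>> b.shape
(23, 7)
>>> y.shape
(23, 23)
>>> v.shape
(23, 23)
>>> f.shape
(7, 7)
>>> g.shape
()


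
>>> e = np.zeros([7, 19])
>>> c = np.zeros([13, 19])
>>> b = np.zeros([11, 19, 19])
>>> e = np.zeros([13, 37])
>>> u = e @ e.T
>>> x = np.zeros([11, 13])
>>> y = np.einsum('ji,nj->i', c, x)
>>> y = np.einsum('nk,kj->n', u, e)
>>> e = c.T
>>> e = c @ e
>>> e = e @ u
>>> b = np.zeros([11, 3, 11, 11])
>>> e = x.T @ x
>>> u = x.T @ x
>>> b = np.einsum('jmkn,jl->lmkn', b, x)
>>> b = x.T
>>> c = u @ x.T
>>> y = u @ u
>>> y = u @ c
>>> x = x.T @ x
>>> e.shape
(13, 13)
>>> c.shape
(13, 11)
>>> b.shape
(13, 11)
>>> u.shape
(13, 13)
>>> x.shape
(13, 13)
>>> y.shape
(13, 11)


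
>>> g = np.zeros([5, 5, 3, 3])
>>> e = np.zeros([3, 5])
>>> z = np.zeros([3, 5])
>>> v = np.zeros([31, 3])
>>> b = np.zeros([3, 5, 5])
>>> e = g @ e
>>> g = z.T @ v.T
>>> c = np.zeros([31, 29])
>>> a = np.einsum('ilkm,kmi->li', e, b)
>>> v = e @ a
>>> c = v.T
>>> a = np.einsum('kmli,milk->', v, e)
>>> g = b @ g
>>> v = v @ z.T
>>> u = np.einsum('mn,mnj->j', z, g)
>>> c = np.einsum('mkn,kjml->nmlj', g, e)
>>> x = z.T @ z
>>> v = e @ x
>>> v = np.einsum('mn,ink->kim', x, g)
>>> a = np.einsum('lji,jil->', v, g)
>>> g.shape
(3, 5, 31)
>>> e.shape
(5, 5, 3, 5)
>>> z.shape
(3, 5)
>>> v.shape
(31, 3, 5)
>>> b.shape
(3, 5, 5)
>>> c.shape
(31, 3, 5, 5)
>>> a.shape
()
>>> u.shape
(31,)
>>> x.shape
(5, 5)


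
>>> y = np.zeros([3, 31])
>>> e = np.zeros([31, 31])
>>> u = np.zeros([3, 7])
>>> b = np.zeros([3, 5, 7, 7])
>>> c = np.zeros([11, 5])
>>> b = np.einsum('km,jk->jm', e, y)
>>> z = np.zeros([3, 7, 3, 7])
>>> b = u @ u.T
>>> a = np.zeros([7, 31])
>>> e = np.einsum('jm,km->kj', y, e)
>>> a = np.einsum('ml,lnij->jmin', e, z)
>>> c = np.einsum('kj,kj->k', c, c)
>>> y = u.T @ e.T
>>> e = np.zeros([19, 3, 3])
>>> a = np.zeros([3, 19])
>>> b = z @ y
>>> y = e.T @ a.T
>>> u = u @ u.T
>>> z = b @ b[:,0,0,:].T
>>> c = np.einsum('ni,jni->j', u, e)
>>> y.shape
(3, 3, 3)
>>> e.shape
(19, 3, 3)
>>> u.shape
(3, 3)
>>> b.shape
(3, 7, 3, 31)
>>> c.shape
(19,)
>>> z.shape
(3, 7, 3, 3)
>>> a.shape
(3, 19)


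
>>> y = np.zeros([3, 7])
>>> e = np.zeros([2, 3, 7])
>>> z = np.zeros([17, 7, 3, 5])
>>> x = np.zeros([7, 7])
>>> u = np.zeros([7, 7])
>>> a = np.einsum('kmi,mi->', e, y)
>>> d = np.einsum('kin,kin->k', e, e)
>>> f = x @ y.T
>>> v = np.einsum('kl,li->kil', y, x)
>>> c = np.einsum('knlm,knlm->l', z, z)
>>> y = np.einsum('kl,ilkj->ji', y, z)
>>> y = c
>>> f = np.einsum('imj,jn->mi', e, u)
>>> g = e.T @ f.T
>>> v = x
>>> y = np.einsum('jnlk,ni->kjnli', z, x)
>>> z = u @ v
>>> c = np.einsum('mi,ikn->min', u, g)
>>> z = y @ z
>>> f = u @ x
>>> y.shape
(5, 17, 7, 3, 7)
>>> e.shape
(2, 3, 7)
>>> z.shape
(5, 17, 7, 3, 7)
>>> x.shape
(7, 7)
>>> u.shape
(7, 7)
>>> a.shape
()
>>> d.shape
(2,)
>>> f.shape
(7, 7)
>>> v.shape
(7, 7)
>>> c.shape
(7, 7, 3)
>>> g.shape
(7, 3, 3)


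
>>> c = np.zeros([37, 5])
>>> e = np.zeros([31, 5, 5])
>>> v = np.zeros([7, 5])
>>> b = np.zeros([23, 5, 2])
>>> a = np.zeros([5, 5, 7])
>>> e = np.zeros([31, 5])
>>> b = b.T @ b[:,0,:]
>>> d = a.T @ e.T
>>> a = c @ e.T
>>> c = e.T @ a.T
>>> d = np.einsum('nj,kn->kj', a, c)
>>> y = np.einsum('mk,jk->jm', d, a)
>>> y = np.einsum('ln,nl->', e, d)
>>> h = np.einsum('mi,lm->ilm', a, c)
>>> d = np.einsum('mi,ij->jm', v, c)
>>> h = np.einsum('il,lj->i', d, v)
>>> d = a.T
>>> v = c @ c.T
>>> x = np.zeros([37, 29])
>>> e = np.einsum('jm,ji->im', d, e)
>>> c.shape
(5, 37)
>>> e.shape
(5, 37)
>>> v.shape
(5, 5)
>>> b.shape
(2, 5, 2)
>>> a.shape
(37, 31)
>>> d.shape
(31, 37)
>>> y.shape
()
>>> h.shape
(37,)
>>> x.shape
(37, 29)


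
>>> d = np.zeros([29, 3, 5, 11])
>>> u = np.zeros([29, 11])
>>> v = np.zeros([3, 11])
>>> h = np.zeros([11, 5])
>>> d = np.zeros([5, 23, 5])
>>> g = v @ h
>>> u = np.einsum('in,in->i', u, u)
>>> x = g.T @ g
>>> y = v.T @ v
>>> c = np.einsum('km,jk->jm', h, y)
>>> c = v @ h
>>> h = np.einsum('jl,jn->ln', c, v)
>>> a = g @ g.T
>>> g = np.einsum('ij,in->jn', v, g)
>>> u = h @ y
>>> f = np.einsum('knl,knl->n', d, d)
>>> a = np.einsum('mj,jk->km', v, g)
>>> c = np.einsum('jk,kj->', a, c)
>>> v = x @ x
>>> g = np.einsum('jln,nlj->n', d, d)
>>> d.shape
(5, 23, 5)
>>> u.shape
(5, 11)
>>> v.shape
(5, 5)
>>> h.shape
(5, 11)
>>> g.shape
(5,)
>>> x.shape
(5, 5)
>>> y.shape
(11, 11)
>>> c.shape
()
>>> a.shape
(5, 3)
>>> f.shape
(23,)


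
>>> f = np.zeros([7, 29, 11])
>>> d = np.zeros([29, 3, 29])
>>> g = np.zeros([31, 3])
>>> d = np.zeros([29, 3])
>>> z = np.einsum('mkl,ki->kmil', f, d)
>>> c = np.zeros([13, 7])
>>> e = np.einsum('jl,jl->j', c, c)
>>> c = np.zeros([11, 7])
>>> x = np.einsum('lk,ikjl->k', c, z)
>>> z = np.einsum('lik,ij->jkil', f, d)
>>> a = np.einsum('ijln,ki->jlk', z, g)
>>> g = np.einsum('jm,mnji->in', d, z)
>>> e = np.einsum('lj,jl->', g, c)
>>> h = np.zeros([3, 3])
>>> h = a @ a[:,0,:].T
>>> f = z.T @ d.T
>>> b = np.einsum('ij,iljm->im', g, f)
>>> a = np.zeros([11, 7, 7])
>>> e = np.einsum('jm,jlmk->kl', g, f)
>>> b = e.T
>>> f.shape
(7, 29, 11, 29)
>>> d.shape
(29, 3)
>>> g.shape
(7, 11)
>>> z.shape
(3, 11, 29, 7)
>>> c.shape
(11, 7)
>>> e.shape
(29, 29)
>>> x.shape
(7,)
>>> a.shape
(11, 7, 7)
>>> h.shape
(11, 29, 11)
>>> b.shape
(29, 29)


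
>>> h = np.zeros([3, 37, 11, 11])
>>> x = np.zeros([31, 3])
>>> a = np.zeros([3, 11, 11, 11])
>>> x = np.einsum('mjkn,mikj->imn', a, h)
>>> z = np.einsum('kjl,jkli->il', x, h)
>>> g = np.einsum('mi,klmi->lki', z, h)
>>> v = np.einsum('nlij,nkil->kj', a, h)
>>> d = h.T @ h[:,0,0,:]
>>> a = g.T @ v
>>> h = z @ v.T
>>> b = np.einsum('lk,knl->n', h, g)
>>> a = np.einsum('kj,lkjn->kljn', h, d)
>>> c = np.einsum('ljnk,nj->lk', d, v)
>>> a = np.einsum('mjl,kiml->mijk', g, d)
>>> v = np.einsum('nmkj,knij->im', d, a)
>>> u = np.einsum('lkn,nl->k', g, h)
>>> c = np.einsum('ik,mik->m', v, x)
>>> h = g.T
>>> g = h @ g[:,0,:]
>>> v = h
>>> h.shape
(11, 3, 37)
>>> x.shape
(37, 3, 11)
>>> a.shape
(37, 11, 3, 11)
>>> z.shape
(11, 11)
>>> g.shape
(11, 3, 11)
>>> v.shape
(11, 3, 37)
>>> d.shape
(11, 11, 37, 11)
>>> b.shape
(3,)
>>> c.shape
(37,)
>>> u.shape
(3,)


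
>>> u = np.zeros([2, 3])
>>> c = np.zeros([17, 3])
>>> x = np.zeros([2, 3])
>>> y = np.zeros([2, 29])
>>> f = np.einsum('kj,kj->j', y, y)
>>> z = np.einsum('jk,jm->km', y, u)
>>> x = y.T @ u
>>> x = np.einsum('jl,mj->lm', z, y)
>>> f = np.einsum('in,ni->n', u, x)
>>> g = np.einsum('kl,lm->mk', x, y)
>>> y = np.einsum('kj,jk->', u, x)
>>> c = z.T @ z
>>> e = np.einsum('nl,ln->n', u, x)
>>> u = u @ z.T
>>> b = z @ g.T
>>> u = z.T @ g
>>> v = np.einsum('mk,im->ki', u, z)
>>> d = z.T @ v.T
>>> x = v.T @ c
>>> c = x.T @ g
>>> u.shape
(3, 3)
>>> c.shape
(3, 3)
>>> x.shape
(29, 3)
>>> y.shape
()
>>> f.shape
(3,)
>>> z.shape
(29, 3)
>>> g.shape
(29, 3)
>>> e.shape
(2,)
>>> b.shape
(29, 29)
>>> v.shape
(3, 29)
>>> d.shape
(3, 3)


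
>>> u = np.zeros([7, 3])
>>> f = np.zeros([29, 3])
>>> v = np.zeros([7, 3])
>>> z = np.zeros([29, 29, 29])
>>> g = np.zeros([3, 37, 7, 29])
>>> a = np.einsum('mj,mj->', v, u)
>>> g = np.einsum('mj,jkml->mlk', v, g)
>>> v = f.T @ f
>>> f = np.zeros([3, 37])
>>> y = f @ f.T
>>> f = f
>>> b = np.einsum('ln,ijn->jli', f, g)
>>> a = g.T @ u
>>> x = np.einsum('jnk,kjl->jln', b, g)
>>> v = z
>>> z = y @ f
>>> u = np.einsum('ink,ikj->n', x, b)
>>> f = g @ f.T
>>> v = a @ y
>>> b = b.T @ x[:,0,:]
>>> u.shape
(37,)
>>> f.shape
(7, 29, 3)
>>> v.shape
(37, 29, 3)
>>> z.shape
(3, 37)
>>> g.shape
(7, 29, 37)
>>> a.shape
(37, 29, 3)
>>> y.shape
(3, 3)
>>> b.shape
(7, 3, 3)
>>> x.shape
(29, 37, 3)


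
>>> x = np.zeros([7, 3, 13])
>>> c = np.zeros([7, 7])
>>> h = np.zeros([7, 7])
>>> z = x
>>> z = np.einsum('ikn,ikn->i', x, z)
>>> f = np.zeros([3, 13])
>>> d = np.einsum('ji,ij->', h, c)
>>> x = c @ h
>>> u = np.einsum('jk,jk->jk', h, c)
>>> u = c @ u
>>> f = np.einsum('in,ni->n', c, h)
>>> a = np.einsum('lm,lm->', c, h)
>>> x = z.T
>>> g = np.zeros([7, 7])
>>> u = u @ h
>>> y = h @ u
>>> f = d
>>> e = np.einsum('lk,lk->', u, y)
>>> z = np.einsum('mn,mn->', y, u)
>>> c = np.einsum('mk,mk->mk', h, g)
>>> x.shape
(7,)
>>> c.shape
(7, 7)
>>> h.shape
(7, 7)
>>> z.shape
()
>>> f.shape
()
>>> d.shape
()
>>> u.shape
(7, 7)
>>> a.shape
()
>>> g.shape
(7, 7)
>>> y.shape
(7, 7)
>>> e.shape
()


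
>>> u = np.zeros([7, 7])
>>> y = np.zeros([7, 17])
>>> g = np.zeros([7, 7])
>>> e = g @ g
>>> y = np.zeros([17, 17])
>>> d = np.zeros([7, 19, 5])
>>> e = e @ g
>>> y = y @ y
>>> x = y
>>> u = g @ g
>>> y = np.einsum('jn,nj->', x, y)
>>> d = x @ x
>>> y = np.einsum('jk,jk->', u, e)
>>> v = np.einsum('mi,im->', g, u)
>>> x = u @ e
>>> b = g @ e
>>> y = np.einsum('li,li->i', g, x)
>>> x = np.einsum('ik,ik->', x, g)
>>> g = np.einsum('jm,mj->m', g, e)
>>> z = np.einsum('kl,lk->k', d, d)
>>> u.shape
(7, 7)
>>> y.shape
(7,)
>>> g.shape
(7,)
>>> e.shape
(7, 7)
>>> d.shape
(17, 17)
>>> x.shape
()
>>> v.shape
()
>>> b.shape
(7, 7)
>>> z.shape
(17,)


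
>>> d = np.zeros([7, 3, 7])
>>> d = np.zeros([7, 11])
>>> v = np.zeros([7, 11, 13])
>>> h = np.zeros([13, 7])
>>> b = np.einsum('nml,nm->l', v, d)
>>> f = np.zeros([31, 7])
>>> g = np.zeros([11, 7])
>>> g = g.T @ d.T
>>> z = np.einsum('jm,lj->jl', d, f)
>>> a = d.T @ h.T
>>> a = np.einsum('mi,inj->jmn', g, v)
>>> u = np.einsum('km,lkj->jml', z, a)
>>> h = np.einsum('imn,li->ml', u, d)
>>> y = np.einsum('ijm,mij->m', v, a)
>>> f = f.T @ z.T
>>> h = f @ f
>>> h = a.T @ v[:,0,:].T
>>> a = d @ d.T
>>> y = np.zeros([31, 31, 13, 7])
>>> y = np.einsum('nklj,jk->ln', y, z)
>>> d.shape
(7, 11)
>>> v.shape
(7, 11, 13)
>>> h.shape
(11, 7, 7)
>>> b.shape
(13,)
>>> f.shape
(7, 7)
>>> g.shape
(7, 7)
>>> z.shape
(7, 31)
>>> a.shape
(7, 7)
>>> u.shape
(11, 31, 13)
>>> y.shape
(13, 31)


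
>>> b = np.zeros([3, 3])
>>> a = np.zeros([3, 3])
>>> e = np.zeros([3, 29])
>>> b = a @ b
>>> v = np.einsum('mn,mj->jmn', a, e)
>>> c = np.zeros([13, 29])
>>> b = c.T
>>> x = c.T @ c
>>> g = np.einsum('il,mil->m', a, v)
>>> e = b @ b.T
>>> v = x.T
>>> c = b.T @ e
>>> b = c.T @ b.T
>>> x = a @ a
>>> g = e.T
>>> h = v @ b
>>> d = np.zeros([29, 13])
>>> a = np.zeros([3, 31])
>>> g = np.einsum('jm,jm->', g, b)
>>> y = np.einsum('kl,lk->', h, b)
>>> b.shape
(29, 29)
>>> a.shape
(3, 31)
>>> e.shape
(29, 29)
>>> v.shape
(29, 29)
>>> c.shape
(13, 29)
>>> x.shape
(3, 3)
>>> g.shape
()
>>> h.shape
(29, 29)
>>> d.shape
(29, 13)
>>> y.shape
()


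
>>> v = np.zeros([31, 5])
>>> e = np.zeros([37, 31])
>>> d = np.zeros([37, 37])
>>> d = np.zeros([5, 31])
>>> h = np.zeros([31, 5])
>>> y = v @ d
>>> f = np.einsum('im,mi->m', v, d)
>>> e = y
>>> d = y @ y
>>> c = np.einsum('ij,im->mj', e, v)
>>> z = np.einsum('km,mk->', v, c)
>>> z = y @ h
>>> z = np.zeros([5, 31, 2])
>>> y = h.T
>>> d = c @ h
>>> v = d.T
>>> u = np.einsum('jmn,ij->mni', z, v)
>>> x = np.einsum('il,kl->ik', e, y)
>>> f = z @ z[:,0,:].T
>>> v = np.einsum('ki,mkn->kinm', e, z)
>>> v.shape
(31, 31, 2, 5)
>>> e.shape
(31, 31)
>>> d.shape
(5, 5)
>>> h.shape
(31, 5)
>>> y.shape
(5, 31)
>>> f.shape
(5, 31, 5)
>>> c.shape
(5, 31)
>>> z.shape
(5, 31, 2)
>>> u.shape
(31, 2, 5)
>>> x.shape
(31, 5)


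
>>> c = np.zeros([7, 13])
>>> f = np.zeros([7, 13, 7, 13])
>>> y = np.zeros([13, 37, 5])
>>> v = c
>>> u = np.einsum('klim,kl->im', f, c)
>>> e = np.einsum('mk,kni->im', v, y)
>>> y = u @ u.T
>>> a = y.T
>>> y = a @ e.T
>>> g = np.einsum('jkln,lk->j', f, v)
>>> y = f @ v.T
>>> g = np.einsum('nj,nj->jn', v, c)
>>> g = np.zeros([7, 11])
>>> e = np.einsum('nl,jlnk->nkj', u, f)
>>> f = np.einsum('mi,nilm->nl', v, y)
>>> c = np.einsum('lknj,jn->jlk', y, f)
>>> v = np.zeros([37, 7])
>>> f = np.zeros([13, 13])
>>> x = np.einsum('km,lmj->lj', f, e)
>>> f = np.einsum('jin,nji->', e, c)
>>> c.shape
(7, 7, 13)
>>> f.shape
()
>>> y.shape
(7, 13, 7, 7)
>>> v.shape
(37, 7)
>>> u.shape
(7, 13)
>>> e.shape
(7, 13, 7)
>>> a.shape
(7, 7)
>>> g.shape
(7, 11)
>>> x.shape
(7, 7)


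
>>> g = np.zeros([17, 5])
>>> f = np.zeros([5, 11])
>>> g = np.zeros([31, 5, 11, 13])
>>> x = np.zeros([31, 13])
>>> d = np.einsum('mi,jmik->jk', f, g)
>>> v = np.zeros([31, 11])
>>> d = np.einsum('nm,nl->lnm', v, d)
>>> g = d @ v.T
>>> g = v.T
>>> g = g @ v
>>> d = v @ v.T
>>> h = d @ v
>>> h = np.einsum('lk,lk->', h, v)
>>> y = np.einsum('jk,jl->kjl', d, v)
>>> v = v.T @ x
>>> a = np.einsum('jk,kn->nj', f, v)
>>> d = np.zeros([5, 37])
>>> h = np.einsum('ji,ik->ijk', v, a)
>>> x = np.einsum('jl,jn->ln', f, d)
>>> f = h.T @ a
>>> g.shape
(11, 11)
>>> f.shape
(5, 11, 5)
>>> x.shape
(11, 37)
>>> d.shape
(5, 37)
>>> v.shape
(11, 13)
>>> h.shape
(13, 11, 5)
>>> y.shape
(31, 31, 11)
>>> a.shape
(13, 5)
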